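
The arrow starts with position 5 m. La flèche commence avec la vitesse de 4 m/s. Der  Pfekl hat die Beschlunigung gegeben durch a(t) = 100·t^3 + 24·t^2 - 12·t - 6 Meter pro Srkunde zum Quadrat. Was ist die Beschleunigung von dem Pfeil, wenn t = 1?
Mit a(t) = 100·t^3 + 24·t^2 - 12·t - 6 und Einsetzen von t = 1, finden wir a = 106.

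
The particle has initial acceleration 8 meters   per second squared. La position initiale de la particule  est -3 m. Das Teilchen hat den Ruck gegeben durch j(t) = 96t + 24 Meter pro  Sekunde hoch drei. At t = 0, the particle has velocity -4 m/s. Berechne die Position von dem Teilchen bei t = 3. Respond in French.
Pour résoudre ceci, nous devons prendre 3 primitives de notre équation du jerk j(t) = 96·t + 24. L'intégrale du jerk, avec a(0) = 8, donne l'accélération: a(t) = 48·t^2 + 24·t + 8. En prenant ∫a(t)dt et en appliquant v(0) = -4, nous trouvons v(t) = 16·t^3 + 12·t^2 + 8·t - 4. La primitive de la vitesse est la position. En utilisant x(0) = -3, nous obtenons x(t) = 4·t^4 + 4·t^3 + 4·t^2 - 4·t - 3. En utilisant x(t) = 4·t^4 + 4·t^3 + 4·t^2 - 4·t - 3 et en substituant t = 3, nous trouvons x = 453.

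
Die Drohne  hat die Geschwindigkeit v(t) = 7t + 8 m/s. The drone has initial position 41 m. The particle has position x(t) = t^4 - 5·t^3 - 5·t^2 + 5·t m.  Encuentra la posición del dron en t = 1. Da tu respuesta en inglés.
To find the answer, we compute 1 antiderivative of v(t) = 7·t + 8. The antiderivative of velocity, with x(0) = 41, gives position: x(t) = 7·t^2/2 + 8·t + 41. Using x(t) = 7·t^2/2 + 8·t + 41 and substituting t = 1, we find x = 105/2.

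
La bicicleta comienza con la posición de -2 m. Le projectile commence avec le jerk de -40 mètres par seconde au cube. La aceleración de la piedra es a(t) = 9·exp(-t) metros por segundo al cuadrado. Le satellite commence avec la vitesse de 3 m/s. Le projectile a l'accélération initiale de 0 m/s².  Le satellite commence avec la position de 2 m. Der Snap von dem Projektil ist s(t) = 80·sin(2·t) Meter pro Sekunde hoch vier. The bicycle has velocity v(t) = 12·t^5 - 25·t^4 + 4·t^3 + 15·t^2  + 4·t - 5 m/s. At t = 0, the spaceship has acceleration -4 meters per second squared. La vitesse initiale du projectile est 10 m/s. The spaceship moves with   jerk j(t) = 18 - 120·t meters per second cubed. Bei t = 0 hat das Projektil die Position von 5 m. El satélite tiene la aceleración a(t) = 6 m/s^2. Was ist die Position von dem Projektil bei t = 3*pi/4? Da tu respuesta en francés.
Nous devons intégrer notre équation du snap s(t) = 80·sin(2·t) 4 fois. La primitive du snap, avec j(0) = -40, donne le jerk: j(t) = -40·cos(2·t). En prenant ∫j(t)dt et en appliquant a(0) = 0, nous trouvons a(t) = -20·sin(2·t). En prenant ∫a(t)dt et en appliquant v(0) = 10, nous trouvons v(t) = 10·cos(2·t). En intégrant la vitesse et en utilisant la condition initiale x(0) = 5, nous obtenons x(t) = 5·sin(2·t) + 5. En utilisant x(t) = 5·sin(2·t) + 5 et en substituant t = 3*pi/4, nous trouvons x = 0.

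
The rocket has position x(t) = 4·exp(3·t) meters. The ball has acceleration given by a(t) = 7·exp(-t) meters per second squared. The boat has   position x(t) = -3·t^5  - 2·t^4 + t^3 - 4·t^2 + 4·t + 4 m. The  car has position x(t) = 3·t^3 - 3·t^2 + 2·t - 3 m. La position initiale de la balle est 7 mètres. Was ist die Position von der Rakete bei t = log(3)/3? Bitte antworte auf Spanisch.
Tenemos la posición x(t) = 4·exp(3·t). Sustituyendo t = log(3)/3: x(log(3)/3) = 12.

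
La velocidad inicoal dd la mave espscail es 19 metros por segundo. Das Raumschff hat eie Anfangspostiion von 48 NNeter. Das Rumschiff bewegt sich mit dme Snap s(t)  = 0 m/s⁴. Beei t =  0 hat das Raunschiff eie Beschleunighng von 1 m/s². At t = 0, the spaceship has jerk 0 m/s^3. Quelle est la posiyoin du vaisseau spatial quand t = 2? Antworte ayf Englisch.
We need to integrate our snap equation s(t) = 0 4 times. Taking ∫s(t)dt and applying j(0) = 0, we find j(t) = 0. The integral of jerk, with a(0) = 1, gives acceleration: a(t) = 1. The integral of acceleration is velocity. Using v(0) = 19, we get v(t) = t + 19. Finding the antiderivative of v(t) and using x(0) = 48: x(t) = t^2/2 + 19·t + 48. We have position x(t) = t^2/2 + 19·t + 48. Substituting t = 2: x(2) = 88.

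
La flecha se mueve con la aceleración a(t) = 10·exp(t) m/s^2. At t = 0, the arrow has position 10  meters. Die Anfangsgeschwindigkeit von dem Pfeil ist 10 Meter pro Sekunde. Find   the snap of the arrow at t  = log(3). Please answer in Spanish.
Partiendo de la aceleración a(t) = 10·exp(t), tomamos 2 derivadas. La derivada de la aceleración da la sacudida: j(t) = 10·exp(t). La derivada de la sacudida da el snap: s(t) = 10·exp(t). Tenemos el snap s(t) = 10·exp(t). Sustituyendo t = log(3): s(log(3)) = 30.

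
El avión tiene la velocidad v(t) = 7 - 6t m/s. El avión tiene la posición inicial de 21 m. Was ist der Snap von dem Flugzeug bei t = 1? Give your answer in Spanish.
Partiendo de la velocidad v(t) = 7 - 6·t, tomamos 3 derivadas. La derivada de la velocidad da la aceleración: a(t) = -6. La derivada de la aceleración da la sacudida: j(t) = 0. Tomando d/dt de j(t), encontramos s(t) = 0. Usando s(t) = 0 y sustituyendo t = 1, encontramos s = 0.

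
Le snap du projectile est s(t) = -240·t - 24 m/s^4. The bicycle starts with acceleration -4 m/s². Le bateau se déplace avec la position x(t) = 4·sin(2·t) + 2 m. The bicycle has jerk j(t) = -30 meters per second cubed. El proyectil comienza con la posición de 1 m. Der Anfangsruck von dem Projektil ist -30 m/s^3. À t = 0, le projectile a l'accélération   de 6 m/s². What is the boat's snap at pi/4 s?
Starting from position x(t) = 4·sin(2·t) + 2, we take 4 derivatives. Taking d/dt of x(t), we find v(t) = 8·cos(2·t). The derivative of velocity gives acceleration: a(t) = -16·sin(2·t). Differentiating acceleration, we get jerk: j(t) = -32·cos(2·t). The derivative of jerk gives snap: s(t) = 64·sin(2·t). We have snap s(t) = 64·sin(2·t). Substituting t = pi/4: s(pi/4) = 64.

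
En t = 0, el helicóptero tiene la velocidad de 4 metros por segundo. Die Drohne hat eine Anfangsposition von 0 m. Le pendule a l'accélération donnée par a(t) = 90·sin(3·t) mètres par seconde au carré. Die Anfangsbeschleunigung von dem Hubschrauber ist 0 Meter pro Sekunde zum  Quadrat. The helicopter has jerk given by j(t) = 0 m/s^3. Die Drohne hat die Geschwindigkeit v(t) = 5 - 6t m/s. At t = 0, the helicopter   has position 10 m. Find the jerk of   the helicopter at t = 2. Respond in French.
De l'équation du jerk j(t) = 0, nous substituons t = 2 pour obtenir j = 0.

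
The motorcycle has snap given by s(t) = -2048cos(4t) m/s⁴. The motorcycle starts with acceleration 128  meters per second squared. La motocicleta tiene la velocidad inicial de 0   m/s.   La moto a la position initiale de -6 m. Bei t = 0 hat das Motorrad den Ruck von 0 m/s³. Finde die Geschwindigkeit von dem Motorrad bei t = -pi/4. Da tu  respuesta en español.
Partiendo del snap s(t) = -2048·cos(4·t), tomamos 3 antiderivadas. La antiderivada del snap es la sacudida. Usando j(0) = 0, obtenemos j(t) = -512·sin(4·t). La integral de la sacudida es la aceleración. Usando a(0) = 128, obtenemos a(t) = 128·cos(4·t). La antiderivada de la aceleración es la velocidad. Usando v(0) = 0, obtenemos v(t) = 32·sin(4·t). De la ecuación de la velocidad v(t) = 32·sin(4·t), sustituimos t = -pi/4 para obtener v = 0.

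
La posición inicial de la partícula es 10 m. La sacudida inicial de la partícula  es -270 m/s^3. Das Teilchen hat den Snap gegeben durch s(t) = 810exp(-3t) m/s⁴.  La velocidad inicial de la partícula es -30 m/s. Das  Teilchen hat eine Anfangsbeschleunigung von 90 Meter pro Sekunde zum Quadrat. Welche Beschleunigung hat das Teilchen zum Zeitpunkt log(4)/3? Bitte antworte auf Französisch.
Nous devons trouver la primitive de notre équation du snap s(t) = 810·exp(-3·t) 2 fois. La primitive du snap, avec j(0) = -270, donne le jerk: j(t) = -270·exp(-3·t). En intégrant le jerk et en utilisant la condition initiale a(0) = 90, nous obtenons a(t) = 90·exp(-3·t). De l'équation de l'accélération a(t) = 90·exp(-3·t), nous substituons t = log(4)/3 pour obtenir a = 45/2.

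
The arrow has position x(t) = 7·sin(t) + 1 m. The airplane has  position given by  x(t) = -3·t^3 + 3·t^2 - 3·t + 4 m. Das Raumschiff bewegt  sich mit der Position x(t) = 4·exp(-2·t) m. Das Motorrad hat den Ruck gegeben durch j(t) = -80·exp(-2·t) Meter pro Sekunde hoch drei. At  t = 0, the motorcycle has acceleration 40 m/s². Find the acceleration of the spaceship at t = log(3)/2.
We must differentiate our position equation x(t) = 4·exp(-2·t) 2 times. The derivative of position gives velocity: v(t) = -8·exp(-2·t). Differentiating velocity, we get acceleration: a(t) = 16·exp(-2·t). Using a(t) = 16·exp(-2·t) and substituting t = log(3)/2, we find a = 16/3.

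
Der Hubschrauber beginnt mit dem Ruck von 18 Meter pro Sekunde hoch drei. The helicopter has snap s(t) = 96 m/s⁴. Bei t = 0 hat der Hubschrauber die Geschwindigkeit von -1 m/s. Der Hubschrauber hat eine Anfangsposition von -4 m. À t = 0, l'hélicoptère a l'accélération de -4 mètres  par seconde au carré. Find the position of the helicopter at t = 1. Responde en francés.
En partant du snap s(t) = 96, nous prenons 4 intégrales. La primitive du snap, avec j(0) = 18, donne le jerk: j(t) = 96·t + 18. L'intégrale du jerk est l'accélération. En utilisant a(0) = -4, nous obtenons a(t) = 48·t^2 + 18·t - 4. En prenant ∫a(t)dt et en appliquant v(0) = -1, nous trouvons v(t) = 16·t^3 + 9·t^2 - 4·t - 1. En prenant ∫v(t)dt et en appliquant x(0) = -4, nous trouvons x(t) = 4·t^4 + 3·t^3 - 2·t^2 - t - 4. Nous avons la position x(t) = 4·t^4 + 3·t^3 - 2·t^2 - t - 4. En substituant t = 1: x(1) = 0.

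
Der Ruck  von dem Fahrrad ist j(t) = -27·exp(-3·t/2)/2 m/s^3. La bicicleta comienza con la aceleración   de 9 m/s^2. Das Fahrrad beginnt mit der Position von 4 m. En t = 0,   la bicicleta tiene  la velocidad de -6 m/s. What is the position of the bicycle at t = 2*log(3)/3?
Starting from jerk j(t) = -27·exp(-3·t/2)/2, we take 3 integrals. The integral of jerk, with a(0) = 9, gives acceleration: a(t) = 9·exp(-3·t/2). Integrating acceleration and using the initial condition v(0) = -6, we get v(t) = -6·exp(-3·t/2). Integrating velocity and using the initial condition x(0) = 4, we get x(t) = 4·exp(-3·t/2). We have position x(t) = 4·exp(-3·t/2). Substituting t = 2*log(3)/3: x(2*log(3)/3) = 4/3.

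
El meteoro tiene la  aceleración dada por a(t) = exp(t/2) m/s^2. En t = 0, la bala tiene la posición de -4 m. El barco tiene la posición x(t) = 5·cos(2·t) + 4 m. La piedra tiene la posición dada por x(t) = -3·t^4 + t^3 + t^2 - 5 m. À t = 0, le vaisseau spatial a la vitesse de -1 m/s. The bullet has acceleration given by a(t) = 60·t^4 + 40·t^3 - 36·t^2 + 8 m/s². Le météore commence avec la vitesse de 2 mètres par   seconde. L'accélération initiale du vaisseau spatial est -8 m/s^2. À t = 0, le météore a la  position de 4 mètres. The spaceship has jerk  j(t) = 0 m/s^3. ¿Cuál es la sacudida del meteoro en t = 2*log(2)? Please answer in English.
To solve this, we need to take 1 derivative of our acceleration equation a(t) = exp(t/2). The derivative of acceleration gives jerk: j(t) = exp(t/2)/2. We have jerk j(t) = exp(t/2)/2. Substituting t = 2*log(2): j(2*log(2)) = 1.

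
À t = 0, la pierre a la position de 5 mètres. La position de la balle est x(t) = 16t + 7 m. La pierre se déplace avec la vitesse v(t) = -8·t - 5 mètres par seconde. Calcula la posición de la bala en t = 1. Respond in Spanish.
De la ecuación de la posición x(t) = 16·t + 7, sustituimos t = 1 para obtener x = 23.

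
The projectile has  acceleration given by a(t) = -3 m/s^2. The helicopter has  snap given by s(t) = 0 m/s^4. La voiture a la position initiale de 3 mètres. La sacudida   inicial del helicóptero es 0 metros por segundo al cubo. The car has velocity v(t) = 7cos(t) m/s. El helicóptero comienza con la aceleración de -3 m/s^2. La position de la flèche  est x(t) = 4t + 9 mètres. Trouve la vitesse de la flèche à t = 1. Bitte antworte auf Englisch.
To solve this, we need to take 1 derivative of our position equation x(t) = 4·t + 9. The derivative of position gives velocity: v(t) = 4. From the given velocity equation v(t) = 4, we substitute t = 1 to get v = 4.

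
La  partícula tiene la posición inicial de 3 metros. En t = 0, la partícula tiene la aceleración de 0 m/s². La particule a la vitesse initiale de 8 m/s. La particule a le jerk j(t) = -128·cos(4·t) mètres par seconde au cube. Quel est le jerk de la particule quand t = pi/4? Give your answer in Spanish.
De la ecuación de la sacudida j(t) = -128·cos(4·t), sustituimos t = pi/4 para obtener j = 128.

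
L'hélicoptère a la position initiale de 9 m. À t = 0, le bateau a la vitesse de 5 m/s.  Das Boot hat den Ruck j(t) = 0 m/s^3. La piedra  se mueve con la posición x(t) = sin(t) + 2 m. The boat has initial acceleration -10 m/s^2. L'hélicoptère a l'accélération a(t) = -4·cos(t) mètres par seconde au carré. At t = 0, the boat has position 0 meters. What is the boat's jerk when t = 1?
We have jerk j(t) = 0. Substituting t = 1: j(1) = 0.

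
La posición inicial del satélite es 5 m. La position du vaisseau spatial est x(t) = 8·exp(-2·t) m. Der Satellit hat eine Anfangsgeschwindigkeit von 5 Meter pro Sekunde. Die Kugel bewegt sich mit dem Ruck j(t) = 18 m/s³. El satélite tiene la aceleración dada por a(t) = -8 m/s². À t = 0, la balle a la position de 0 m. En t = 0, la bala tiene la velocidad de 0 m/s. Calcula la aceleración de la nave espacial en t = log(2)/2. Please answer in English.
To solve this, we need to take 2 derivatives of our position equation x(t) = 8·exp(-2·t). Differentiating position, we get velocity: v(t) = -16·exp(-2·t). The derivative of velocity gives acceleration: a(t) = 32·exp(-2·t). We have acceleration a(t) = 32·exp(-2·t). Substituting t = log(2)/2: a(log(2)/2) = 16.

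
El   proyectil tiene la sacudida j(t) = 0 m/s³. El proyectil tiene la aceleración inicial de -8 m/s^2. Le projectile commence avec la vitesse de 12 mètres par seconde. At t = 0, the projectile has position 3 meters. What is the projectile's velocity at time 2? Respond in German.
Um dies zu lösen, müssen wir 2 Stammfunktionen unserer Gleichung für den Ruck j(t) = 0 finden. Durch Integration von dem Ruck und Verwendung der Anfangsbedingung a(0) = -8, erhalten wir a(t) = -8. Das Integral von der Beschleunigung, mit v(0) = 12, ergibt die Geschwindigkeit: v(t) = 12 - 8·t. Wir haben die Geschwindigkeit v(t) = 12 - 8·t. Durch Einsetzen von t = 2: v(2) = -4.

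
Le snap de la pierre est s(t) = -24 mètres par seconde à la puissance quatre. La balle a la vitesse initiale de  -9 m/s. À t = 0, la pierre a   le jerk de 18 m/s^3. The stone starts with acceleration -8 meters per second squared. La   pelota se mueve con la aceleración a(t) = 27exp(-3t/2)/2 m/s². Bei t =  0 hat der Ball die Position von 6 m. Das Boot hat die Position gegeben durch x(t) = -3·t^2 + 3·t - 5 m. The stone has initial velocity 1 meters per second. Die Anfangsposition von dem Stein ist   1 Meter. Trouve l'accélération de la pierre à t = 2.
Nous devons trouver la primitive de notre équation du snap s(t) = -24 2 fois. L'intégrale du snap est le jerk. En utilisant j(0) = 18, nous obtenons j(t) = 18 - 24·t. En intégrant le jerk et en utilisant la condition initiale a(0) = -8, nous obtenons a(t) = -12·t^2 + 18·t - 8. De l'équation de l'accélération a(t) = -12·t^2 + 18·t - 8, nous substituons t = 2 pour obtenir a = -20.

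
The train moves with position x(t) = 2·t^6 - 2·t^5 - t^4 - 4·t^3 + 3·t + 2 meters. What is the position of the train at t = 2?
Using x(t) = 2·t^6 - 2·t^5 - t^4 - 4·t^3 + 3·t + 2 and substituting t = 2, we find x = 24.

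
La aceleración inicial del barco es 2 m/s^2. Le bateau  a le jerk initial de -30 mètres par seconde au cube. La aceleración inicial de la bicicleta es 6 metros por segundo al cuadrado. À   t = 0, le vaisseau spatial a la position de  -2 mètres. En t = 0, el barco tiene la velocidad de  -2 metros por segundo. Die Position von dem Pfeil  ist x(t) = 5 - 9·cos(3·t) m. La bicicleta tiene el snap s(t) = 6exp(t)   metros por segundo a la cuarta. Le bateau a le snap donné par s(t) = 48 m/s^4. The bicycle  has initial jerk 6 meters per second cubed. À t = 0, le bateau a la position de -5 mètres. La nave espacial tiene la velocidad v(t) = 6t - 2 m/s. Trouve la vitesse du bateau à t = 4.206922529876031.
Nous devons trouver la primitive de notre équation du snap s(t) = 48 3 fois. L'intégrale du snap est le jerk. En utilisant j(0) = -30, nous obtenons j(t) = 48·t - 30. En intégrant le jerk et en utilisant la condition initiale a(0) = 2, nous obtenons a(t) = 24·t^2 - 30·t + 2. La primitive de l'accélération est la vitesse. En utilisant v(0) = -2, nous obtenons v(t) = 8·t^3 - 15·t^2 + 2·t - 2. De l'équation de la vitesse v(t) = 8·t^3 - 15·t^2 + 2·t - 2, nous substituons t = 4.206922529876031 pour obtenir v = 336.580442855414.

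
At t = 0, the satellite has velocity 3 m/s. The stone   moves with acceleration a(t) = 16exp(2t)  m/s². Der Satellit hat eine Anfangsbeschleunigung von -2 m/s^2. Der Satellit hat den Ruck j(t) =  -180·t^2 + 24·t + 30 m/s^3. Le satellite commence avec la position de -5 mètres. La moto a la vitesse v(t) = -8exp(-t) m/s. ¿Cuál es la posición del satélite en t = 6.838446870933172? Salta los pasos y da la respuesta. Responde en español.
La posición en t = 6.838446870933172 es x = -41110.4662991136.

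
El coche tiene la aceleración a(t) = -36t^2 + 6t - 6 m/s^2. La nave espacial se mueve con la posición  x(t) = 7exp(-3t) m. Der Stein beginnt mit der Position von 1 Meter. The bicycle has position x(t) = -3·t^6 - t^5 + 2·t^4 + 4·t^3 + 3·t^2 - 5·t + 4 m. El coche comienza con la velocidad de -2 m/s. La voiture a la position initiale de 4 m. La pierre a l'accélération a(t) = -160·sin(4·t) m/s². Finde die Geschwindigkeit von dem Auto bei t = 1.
Wir müssen die Stammfunktion unserer Gleichung für die Beschleunigung a(t) = -36·t^2 + 6·t - 6 1-mal finden. Das Integral von der Beschleunigung, mit v(0) = -2, ergibt die Geschwindigkeit: v(t) = -12·t^3 + 3·t^2 - 6·t - 2. Mit v(t) = -12·t^3 + 3·t^2 - 6·t - 2 und Einsetzen von t = 1, finden wir v = -17.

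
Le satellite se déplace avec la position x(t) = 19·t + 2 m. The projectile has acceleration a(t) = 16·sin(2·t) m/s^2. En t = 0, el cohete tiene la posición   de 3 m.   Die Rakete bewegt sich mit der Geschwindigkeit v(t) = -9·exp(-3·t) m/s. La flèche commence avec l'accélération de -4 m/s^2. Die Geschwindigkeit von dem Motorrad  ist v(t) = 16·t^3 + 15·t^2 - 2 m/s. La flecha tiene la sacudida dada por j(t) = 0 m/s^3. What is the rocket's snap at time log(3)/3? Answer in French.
Pour résoudre ceci, nous devons prendre 3 dérivées de notre équation de la vitesse v(t) = -9·exp(-3·t). La dérivée de la vitesse donne l'accélération: a(t) = 27·exp(-3·t). En dérivant l'accélération, nous obtenons le jerk: j(t) = -81·exp(-3·t). La dérivée du jerk donne le snap: s(t) = 243·exp(-3·t). Nous avons le snap s(t) = 243·exp(-3·t). En substituant t = log(3)/3: s(log(3)/3) = 81.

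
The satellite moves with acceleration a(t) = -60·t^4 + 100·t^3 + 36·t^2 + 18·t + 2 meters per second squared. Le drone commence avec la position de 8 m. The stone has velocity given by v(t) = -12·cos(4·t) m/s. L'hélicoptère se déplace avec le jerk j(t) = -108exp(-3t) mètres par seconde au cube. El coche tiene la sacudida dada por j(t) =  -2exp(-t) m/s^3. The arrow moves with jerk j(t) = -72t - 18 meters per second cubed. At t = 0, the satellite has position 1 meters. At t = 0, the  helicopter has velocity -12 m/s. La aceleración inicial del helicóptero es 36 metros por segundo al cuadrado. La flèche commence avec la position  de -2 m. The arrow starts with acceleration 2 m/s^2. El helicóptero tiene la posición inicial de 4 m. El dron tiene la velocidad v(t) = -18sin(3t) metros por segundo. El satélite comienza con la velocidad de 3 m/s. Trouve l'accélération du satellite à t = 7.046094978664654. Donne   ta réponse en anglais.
We have acceleration a(t) = -60·t^4 + 100·t^3 + 36·t^2 + 18·t + 2. Substituting t = 7.046094978664654: a(7.046094978664654) = -110993.977973172.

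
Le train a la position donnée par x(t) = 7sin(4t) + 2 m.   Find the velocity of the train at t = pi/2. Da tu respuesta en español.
Debemos derivar nuestra ecuación de la posición x(t) = 7·sin(4·t) + 2 1 vez. La derivada de la posición da la velocidad: v(t) = 28·cos(4·t). De la ecuación de la velocidad v(t) = 28·cos(4·t), sustituimos t = pi/2 para obtener v = 28.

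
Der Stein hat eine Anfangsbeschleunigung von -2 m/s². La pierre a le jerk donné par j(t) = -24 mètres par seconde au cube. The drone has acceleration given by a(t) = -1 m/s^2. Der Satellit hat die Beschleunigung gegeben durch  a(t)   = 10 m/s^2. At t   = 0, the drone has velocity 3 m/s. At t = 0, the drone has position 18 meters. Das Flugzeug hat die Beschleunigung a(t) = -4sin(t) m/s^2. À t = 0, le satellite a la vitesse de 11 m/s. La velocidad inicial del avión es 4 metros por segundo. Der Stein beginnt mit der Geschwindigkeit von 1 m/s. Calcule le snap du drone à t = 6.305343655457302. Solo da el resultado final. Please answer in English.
The answer is 0.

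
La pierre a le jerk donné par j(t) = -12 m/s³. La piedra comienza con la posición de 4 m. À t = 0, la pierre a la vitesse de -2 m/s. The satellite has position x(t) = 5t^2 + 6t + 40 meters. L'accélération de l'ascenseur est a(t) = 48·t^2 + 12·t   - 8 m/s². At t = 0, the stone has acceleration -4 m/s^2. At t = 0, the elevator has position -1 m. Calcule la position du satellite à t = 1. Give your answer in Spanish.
De la ecuación de la posición x(t) = 5·t^2 + 6·t + 40, sustituimos t = 1 para obtener x = 51.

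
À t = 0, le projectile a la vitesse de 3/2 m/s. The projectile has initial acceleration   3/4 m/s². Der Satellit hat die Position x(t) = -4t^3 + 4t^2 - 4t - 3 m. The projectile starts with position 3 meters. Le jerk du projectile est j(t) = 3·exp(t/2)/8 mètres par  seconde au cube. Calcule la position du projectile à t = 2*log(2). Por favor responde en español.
Necesitamos integrar nuestra ecuación de la sacudida j(t) = 3·exp(t/2)/8 3 veces. Tomando ∫j(t)dt y aplicando a(0) = 3/4, encontramos a(t) = 3·exp(t/2)/4. Integrando la aceleración y usando la condición inicial v(0) = 3/2, obtenemos v(t) = 3·exp(t/2)/2. Tomando ∫v(t)dt y aplicando x(0) = 3, encontramos x(t) = 3·exp(t/2). Usando x(t) = 3·exp(t/2) y sustituyendo t = 2*log(2), encontramos x = 6.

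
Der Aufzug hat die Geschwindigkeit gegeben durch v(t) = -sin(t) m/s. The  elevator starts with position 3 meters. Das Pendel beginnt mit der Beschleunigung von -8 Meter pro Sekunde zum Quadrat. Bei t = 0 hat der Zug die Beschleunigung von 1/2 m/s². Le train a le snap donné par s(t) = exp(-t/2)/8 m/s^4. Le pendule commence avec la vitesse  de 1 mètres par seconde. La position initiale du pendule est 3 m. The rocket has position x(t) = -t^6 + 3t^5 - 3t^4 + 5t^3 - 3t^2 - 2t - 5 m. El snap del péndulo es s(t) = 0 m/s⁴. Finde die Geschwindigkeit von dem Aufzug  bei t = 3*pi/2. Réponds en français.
En utilisant v(t) = -sin(t) et en substituant t = 3*pi/2, nous trouvons v = 1.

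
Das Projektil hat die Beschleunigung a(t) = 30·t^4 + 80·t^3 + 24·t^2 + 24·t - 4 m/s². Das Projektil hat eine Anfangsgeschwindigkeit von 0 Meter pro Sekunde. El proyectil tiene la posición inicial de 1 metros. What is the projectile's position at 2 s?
To solve this, we need to take 2 integrals of our acceleration equation a(t) = 30·t^4 + 80·t^3 + 24·t^2 + 24·t - 4. Taking ∫a(t)dt and applying v(0) = 0, we find v(t) = 2·t·(3·t^4 + 10·t^3 + 4·t^2 + 6·t - 2). Finding the antiderivative of v(t) and using x(0) = 1: x(t) = t^6 + 4·t^5 + 2·t^4 + 4·t^3 - 2·t^2 + 1. Using x(t) = t^6 + 4·t^5 + 2·t^4 + 4·t^3 - 2·t^2 + 1 and substituting t = 2, we find x = 249.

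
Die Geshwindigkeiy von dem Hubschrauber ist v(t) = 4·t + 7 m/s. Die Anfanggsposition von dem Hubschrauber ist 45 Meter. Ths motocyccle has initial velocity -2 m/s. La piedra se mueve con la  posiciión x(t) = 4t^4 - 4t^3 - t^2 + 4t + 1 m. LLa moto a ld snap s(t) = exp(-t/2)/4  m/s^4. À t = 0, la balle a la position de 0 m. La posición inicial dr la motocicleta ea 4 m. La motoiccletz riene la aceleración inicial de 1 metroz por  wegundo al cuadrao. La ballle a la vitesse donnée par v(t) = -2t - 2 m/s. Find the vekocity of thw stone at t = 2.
To solve this, we need to take 1 derivative of our position equation x(t) = 4·t^4 - 4·t^3 - t^2 + 4·t + 1. Differentiating position, we get velocity: v(t) = 16·t^3 - 12·t^2 - 2·t + 4. Using v(t) = 16·t^3 - 12·t^2 - 2·t + 4 and substituting t = 2, we find v = 80.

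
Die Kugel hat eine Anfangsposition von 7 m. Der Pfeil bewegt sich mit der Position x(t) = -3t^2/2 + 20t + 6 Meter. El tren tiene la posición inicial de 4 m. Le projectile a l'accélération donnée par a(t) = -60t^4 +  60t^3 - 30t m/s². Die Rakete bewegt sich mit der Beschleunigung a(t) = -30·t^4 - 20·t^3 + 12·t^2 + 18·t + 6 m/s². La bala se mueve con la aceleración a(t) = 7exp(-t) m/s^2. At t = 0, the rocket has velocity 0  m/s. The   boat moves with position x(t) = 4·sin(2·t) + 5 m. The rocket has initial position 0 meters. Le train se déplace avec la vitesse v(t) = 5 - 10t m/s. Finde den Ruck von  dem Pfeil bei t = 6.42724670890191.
Ausgehend von der Position x(t) = -3·t^2/2 + 20·t + 6, nehmen wir 3 Ableitungen. Mit d/dt von x(t) finden wir v(t) = 20 - 3·t. Durch Ableiten von der Geschwindigkeit erhalten wir die Beschleunigung: a(t) = -3. Die Ableitung von der Beschleunigung ergibt den Ruck: j(t) = 0. Mit j(t) = 0 und Einsetzen von t = 6.42724670890191, finden wir j = 0.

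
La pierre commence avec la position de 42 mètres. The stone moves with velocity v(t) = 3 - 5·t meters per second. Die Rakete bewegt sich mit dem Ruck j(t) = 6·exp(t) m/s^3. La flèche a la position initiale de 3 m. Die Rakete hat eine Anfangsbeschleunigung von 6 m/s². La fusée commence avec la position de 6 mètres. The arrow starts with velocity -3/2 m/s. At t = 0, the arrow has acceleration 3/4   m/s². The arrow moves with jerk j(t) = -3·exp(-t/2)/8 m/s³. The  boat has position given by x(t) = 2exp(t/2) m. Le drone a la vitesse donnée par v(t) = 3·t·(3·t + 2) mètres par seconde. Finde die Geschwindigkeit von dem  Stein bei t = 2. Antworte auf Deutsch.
Wir haben die Geschwindigkeit v(t) = 3 - 5·t. Durch Einsetzen von t = 2: v(2) = -7.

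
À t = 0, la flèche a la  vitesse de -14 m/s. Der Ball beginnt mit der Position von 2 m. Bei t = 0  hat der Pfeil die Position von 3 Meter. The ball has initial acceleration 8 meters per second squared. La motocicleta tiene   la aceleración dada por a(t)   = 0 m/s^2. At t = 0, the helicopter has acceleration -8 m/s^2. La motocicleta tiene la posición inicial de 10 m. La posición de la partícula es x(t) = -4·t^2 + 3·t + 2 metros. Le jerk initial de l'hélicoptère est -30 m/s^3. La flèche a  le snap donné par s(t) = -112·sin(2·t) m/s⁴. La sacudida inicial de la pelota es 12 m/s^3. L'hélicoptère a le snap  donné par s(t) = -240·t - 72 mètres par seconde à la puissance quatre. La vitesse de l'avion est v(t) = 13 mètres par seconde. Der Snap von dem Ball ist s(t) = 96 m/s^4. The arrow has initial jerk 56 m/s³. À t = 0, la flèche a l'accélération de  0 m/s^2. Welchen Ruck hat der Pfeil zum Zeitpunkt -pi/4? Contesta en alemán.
Wir müssen unsere Gleichung für den Snap s(t) = -112·sin(2·t) 1-mal integrieren. Mit ∫s(t)dt und Anwendung von j(0) = 56, finden wir j(t) = 56·cos(2·t). Wir haben den Ruck j(t) = 56·cos(2·t). Durch Einsetzen von t = -pi/4: j(-pi/4) = 0.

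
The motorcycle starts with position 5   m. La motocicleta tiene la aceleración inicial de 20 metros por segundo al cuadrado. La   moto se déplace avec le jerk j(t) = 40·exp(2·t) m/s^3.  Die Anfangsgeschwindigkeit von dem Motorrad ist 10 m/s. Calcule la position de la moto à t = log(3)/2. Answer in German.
Ausgehend von dem Ruck j(t) = 40·exp(2·t), nehmen wir 3 Stammfunktionen. Mit ∫j(t)dt und Anwendung von a(0) = 20, finden wir a(t) = 20·exp(2·t). Mit ∫a(t)dt und Anwendung von v(0) = 10, finden wir v(t) = 10·exp(2·t). Mit ∫v(t)dt und Anwendung von x(0) = 5, finden wir x(t) = 5·exp(2·t). Wir haben die Position x(t) = 5·exp(2·t). Durch Einsetzen von t = log(3)/2: x(log(3)/2) = 15.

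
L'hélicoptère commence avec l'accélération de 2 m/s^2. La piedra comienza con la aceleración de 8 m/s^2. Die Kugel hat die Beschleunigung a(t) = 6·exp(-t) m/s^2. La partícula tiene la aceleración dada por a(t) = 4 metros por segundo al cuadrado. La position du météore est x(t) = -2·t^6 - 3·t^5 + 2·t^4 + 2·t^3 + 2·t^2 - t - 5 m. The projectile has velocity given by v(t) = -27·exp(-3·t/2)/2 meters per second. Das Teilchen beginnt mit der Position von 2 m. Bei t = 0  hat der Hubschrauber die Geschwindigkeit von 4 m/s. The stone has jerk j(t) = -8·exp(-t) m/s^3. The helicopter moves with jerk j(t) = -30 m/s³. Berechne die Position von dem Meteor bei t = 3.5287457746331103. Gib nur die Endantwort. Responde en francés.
La position à t = 3.5287457746331103 est x = -5088.53637603504.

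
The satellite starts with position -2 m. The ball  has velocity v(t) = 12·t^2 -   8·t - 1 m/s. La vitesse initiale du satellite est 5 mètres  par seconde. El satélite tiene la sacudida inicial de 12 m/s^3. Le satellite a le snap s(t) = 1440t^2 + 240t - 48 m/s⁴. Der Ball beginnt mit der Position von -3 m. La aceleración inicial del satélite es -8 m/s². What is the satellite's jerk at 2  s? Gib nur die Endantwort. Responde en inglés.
At t = 2, j = 4236.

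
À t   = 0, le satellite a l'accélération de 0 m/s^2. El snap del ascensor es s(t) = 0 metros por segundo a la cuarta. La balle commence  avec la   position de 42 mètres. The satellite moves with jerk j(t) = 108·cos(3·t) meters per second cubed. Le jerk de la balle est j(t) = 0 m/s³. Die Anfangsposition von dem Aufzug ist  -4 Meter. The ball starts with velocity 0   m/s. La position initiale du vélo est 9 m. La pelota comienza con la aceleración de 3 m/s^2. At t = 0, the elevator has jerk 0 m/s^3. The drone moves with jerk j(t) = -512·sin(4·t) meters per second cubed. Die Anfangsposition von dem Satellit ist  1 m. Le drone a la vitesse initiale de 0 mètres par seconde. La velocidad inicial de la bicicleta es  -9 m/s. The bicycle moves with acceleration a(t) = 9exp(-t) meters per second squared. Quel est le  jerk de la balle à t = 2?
De l'équation du jerk j(t) = 0, nous substituons t = 2 pour obtenir j = 0.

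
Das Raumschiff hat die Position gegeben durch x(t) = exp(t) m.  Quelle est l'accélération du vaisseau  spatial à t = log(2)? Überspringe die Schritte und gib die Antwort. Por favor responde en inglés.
At t = log(2), a = 2.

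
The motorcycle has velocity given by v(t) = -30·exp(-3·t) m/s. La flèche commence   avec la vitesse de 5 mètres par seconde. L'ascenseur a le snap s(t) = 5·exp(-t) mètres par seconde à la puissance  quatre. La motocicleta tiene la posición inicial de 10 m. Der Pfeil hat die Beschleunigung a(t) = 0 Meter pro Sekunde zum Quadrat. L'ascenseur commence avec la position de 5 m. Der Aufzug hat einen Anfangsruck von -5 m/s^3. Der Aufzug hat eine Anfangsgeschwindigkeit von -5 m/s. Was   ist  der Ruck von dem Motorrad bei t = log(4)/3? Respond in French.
Nous devons dériver notre équation de la vitesse v(t) = -30·exp(-3·t) 2 fois. En prenant d/dt de v(t), nous trouvons a(t) = 90·exp(-3·t). En dérivant l'accélération, nous obtenons le jerk: j(t) = -270·exp(-3·t). Nous avons le jerk j(t) = -270·exp(-3·t). En substituant t = log(4)/3: j(log(4)/3) = -135/2.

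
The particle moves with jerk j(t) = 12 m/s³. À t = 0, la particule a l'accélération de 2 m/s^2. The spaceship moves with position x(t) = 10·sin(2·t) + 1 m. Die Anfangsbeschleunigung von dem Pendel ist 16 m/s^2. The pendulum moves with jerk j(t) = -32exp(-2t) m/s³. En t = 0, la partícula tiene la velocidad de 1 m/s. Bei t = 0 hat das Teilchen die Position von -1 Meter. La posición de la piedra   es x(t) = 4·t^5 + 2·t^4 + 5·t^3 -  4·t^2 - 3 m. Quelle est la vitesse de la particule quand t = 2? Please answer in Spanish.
Debemos encontrar la antiderivada de nuestra ecuación de la sacudida j(t) = 12 2 veces. La antiderivada de la sacudida, con a(0) = 2, da la aceleración: a(t) = 12·t + 2. Tomando ∫a(t)dt y aplicando v(0) = 1, encontramos v(t) = 6·t^2 + 2·t + 1. De la ecuación de la velocidad v(t) = 6·t^2 + 2·t + 1, sustituimos t = 2 para obtener v = 29.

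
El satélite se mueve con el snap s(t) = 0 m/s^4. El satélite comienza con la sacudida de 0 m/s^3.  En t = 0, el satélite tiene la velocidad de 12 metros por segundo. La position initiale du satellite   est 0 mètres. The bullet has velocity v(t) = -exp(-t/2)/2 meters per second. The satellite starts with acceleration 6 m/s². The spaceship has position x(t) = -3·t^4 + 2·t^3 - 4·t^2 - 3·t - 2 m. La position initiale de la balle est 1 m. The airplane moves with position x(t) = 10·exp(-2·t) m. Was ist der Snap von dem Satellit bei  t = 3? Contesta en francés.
Nous avons le snap s(t) = 0. En substituant t = 3: s(3) = 0.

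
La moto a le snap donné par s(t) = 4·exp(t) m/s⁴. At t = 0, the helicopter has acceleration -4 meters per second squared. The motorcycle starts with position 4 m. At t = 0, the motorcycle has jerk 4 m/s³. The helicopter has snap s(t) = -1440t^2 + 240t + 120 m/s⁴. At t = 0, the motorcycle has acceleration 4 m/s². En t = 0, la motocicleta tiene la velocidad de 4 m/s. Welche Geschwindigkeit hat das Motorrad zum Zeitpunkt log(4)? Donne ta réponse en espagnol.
Necesitamos integrar nuestra ecuación del snap s(t) = 4·exp(t) 3 veces. La integral del snap es la sacudida. Usando j(0) = 4, obtenemos j(t) = 4·exp(t). La antiderivada de la sacudida, con a(0) = 4, da la aceleración: a(t) = 4·exp(t). La antiderivada de la aceleración, con v(0) = 4, da la velocidad: v(t) = 4·exp(t). De la ecuación de la velocidad v(t) = 4·exp(t), sustituimos t = log(4) para obtener v = 16.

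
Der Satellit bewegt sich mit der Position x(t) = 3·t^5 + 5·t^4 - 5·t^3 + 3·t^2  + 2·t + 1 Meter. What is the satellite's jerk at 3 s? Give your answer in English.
We must differentiate our position equation x(t) = 3·t^5 + 5·t^4 - 5·t^3 + 3·t^2 + 2·t + 1 3 times. The derivative of position gives velocity: v(t) = 15·t^4 + 20·t^3 - 15·t^2 + 6·t + 2. The derivative of velocity gives acceleration: a(t) = 60·t^3 + 60·t^2 - 30·t + 6. Differentiating acceleration, we get jerk: j(t) = 180·t^2 + 120·t - 30. Using j(t) = 180·t^2 + 120·t - 30 and substituting t = 3, we find j = 1950.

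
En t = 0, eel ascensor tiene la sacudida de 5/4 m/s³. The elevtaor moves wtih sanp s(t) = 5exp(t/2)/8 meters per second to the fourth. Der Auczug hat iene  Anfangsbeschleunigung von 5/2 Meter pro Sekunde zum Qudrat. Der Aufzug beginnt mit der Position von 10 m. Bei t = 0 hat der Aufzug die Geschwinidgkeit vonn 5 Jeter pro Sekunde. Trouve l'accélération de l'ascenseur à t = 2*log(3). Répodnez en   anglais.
We need to integrate our snap equation s(t) = 5·exp(t/2)/8 2 times. Integrating snap and using the initial condition j(0) = 5/4, we get j(t) = 5·exp(t/2)/4. The integral of jerk, with a(0) = 5/2, gives acceleration: a(t) = 5·exp(t/2)/2. From the given acceleration equation a(t) = 5·exp(t/2)/2, we substitute t = 2*log(3) to get a = 15/2.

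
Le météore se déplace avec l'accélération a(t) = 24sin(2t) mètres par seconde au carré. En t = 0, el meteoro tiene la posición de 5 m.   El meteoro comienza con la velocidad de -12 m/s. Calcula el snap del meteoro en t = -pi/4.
Partiendo de la aceleración a(t) = 24·sin(2·t), tomamos 2 derivadas. Tomando d/dt de a(t), encontramos j(t) = 48·cos(2·t). La derivada de la sacudida da el snap: s(t) = -96·sin(2·t). Usando s(t) = -96·sin(2·t) y sustituyendo t = -pi/4, encontramos s = 96.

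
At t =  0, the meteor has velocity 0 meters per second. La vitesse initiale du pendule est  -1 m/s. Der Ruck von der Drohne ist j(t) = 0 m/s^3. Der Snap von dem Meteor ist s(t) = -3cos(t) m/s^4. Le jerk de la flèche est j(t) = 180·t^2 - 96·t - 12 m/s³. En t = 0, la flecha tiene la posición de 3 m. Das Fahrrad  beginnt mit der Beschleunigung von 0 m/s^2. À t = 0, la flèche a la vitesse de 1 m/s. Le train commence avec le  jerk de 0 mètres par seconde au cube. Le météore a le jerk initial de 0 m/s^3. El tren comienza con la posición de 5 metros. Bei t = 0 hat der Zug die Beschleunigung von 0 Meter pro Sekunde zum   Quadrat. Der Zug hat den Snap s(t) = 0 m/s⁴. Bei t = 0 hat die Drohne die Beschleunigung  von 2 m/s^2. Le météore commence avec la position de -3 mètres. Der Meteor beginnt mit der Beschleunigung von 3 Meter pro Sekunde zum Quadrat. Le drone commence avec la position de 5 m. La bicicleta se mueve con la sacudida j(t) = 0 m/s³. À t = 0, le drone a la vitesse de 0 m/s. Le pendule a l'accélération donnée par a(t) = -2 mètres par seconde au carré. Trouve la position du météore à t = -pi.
En partant du snap s(t) = -3·cos(t), nous prenons 4 intégrales. En prenant ∫s(t)dt et en appliquant j(0) = 0, nous trouvons j(t) = -3·sin(t). La primitive du jerk est l'accélération. En utilisant a(0) = 3, nous obtenons a(t) = 3·cos(t). En intégrant l'accélération et en utilisant la condition initiale v(0) = 0, nous obtenons v(t) = 3·sin(t). En prenant ∫v(t)dt et en appliquant x(0) = -3, nous trouvons x(t) = -3·cos(t). De l'équation de la position x(t) = -3·cos(t), nous substituons t = -pi pour obtenir x = 3.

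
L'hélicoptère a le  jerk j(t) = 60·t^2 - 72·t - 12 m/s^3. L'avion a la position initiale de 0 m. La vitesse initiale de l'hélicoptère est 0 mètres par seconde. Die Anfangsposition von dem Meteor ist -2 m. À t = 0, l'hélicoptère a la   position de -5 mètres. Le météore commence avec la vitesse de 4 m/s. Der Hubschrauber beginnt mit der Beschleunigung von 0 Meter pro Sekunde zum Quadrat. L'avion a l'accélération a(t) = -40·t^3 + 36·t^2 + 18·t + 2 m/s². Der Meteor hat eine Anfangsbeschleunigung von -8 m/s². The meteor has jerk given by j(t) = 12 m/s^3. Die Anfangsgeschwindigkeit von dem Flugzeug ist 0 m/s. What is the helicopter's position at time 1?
We need to integrate our jerk equation j(t) = 60·t^2 - 72·t - 12 3 times. Taking ∫j(t)dt and applying a(0) = 0, we find a(t) = 4·t·(5·t^2 - 9·t - 3). The integral of acceleration, with v(0) = 0, gives velocity: v(t) = t^2·(5·t^2 - 12·t - 6). Integrating velocity and using the initial condition x(0) = -5, we get x(t) = t^5 - 3·t^4 - 2·t^3 - 5. Using x(t) = t^5 - 3·t^4 - 2·t^3 - 5 and substituting t = 1, we find x = -9.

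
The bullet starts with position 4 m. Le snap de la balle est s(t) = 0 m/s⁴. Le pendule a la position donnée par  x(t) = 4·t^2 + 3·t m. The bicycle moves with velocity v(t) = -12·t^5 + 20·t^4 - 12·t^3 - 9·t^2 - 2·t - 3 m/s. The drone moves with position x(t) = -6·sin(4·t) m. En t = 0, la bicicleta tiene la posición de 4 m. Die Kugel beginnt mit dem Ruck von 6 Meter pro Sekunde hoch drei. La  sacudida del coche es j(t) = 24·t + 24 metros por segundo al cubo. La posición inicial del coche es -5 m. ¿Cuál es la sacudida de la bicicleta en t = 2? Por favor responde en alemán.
Ausgehend von der Geschwindigkeit v(t) = -12·t^5 + 20·t^4 - 12·t^3 - 9·t^2 - 2·t - 3, nehmen wir 2 Ableitungen. Die Ableitung von der Geschwindigkeit ergibt die Beschleunigung: a(t) = -60·t^4 + 80·t^3 - 36·t^2 - 18·t - 2. Mit d/dt von a(t) finden wir j(t) = -240·t^3 + 240·t^2 - 72·t - 18. Wir haben den Ruck j(t) = -240·t^3 + 240·t^2 - 72·t - 18. Durch Einsetzen von t = 2: j(2) = -1122.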